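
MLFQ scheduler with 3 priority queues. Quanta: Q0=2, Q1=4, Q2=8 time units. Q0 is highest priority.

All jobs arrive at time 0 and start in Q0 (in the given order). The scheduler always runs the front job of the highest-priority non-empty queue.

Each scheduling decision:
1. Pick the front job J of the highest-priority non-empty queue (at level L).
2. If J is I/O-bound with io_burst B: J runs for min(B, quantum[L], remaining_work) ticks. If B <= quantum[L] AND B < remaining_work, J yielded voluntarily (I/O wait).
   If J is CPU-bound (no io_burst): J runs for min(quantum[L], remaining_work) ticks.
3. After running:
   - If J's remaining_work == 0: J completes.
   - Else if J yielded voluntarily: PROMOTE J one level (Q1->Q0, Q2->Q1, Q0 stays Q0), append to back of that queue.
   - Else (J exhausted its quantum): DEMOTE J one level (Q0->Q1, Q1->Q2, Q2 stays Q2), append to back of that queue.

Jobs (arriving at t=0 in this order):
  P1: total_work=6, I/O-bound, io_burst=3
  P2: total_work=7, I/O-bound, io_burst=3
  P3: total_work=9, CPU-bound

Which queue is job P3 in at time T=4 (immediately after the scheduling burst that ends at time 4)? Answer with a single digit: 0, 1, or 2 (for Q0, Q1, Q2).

Answer: 0

Derivation:
t=0-2: P1@Q0 runs 2, rem=4, quantum used, demote→Q1. Q0=[P2,P3] Q1=[P1] Q2=[]
t=2-4: P2@Q0 runs 2, rem=5, quantum used, demote→Q1. Q0=[P3] Q1=[P1,P2] Q2=[]
t=4-6: P3@Q0 runs 2, rem=7, quantum used, demote→Q1. Q0=[] Q1=[P1,P2,P3] Q2=[]
t=6-9: P1@Q1 runs 3, rem=1, I/O yield, promote→Q0. Q0=[P1] Q1=[P2,P3] Q2=[]
t=9-10: P1@Q0 runs 1, rem=0, completes. Q0=[] Q1=[P2,P3] Q2=[]
t=10-13: P2@Q1 runs 3, rem=2, I/O yield, promote→Q0. Q0=[P2] Q1=[P3] Q2=[]
t=13-15: P2@Q0 runs 2, rem=0, completes. Q0=[] Q1=[P3] Q2=[]
t=15-19: P3@Q1 runs 4, rem=3, quantum used, demote→Q2. Q0=[] Q1=[] Q2=[P3]
t=19-22: P3@Q2 runs 3, rem=0, completes. Q0=[] Q1=[] Q2=[]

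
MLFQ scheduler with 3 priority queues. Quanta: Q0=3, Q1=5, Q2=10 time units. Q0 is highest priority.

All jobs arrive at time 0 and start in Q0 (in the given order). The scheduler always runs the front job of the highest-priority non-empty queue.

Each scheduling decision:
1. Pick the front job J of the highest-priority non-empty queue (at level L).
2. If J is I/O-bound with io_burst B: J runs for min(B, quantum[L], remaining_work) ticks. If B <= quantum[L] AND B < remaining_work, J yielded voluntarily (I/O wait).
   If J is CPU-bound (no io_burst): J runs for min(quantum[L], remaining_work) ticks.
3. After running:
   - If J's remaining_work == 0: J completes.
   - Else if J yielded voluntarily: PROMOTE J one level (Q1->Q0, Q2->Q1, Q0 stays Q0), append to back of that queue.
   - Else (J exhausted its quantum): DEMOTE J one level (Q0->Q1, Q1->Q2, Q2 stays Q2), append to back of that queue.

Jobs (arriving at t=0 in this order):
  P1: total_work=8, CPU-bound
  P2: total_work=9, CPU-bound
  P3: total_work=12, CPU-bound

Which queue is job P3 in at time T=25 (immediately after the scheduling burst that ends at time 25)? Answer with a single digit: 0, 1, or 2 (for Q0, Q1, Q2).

Answer: 2

Derivation:
t=0-3: P1@Q0 runs 3, rem=5, quantum used, demote→Q1. Q0=[P2,P3] Q1=[P1] Q2=[]
t=3-6: P2@Q0 runs 3, rem=6, quantum used, demote→Q1. Q0=[P3] Q1=[P1,P2] Q2=[]
t=6-9: P3@Q0 runs 3, rem=9, quantum used, demote→Q1. Q0=[] Q1=[P1,P2,P3] Q2=[]
t=9-14: P1@Q1 runs 5, rem=0, completes. Q0=[] Q1=[P2,P3] Q2=[]
t=14-19: P2@Q1 runs 5, rem=1, quantum used, demote→Q2. Q0=[] Q1=[P3] Q2=[P2]
t=19-24: P3@Q1 runs 5, rem=4, quantum used, demote→Q2. Q0=[] Q1=[] Q2=[P2,P3]
t=24-25: P2@Q2 runs 1, rem=0, completes. Q0=[] Q1=[] Q2=[P3]
t=25-29: P3@Q2 runs 4, rem=0, completes. Q0=[] Q1=[] Q2=[]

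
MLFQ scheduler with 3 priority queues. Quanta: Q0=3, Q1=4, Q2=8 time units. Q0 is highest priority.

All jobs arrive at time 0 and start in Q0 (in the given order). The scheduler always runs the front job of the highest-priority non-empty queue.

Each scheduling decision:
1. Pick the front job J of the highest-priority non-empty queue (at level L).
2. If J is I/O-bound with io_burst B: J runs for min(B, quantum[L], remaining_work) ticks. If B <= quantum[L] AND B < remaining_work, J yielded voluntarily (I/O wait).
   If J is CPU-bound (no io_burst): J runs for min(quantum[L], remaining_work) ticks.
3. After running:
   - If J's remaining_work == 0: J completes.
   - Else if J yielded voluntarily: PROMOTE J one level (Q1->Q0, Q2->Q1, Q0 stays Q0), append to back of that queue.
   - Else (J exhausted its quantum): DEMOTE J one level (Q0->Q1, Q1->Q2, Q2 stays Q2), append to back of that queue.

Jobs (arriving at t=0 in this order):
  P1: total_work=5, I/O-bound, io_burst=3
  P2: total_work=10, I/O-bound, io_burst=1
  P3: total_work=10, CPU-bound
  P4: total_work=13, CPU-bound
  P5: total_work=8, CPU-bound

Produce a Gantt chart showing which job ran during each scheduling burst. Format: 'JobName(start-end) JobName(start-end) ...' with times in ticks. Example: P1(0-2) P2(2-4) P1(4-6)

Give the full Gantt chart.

Answer: P1(0-3) P2(3-4) P3(4-7) P4(7-10) P5(10-13) P1(13-15) P2(15-16) P2(16-17) P2(17-18) P2(18-19) P2(19-20) P2(20-21) P2(21-22) P2(22-23) P2(23-24) P3(24-28) P4(28-32) P5(32-36) P3(36-39) P4(39-45) P5(45-46)

Derivation:
t=0-3: P1@Q0 runs 3, rem=2, I/O yield, promote→Q0. Q0=[P2,P3,P4,P5,P1] Q1=[] Q2=[]
t=3-4: P2@Q0 runs 1, rem=9, I/O yield, promote→Q0. Q0=[P3,P4,P5,P1,P2] Q1=[] Q2=[]
t=4-7: P3@Q0 runs 3, rem=7, quantum used, demote→Q1. Q0=[P4,P5,P1,P2] Q1=[P3] Q2=[]
t=7-10: P4@Q0 runs 3, rem=10, quantum used, demote→Q1. Q0=[P5,P1,P2] Q1=[P3,P4] Q2=[]
t=10-13: P5@Q0 runs 3, rem=5, quantum used, demote→Q1. Q0=[P1,P2] Q1=[P3,P4,P5] Q2=[]
t=13-15: P1@Q0 runs 2, rem=0, completes. Q0=[P2] Q1=[P3,P4,P5] Q2=[]
t=15-16: P2@Q0 runs 1, rem=8, I/O yield, promote→Q0. Q0=[P2] Q1=[P3,P4,P5] Q2=[]
t=16-17: P2@Q0 runs 1, rem=7, I/O yield, promote→Q0. Q0=[P2] Q1=[P3,P4,P5] Q2=[]
t=17-18: P2@Q0 runs 1, rem=6, I/O yield, promote→Q0. Q0=[P2] Q1=[P3,P4,P5] Q2=[]
t=18-19: P2@Q0 runs 1, rem=5, I/O yield, promote→Q0. Q0=[P2] Q1=[P3,P4,P5] Q2=[]
t=19-20: P2@Q0 runs 1, rem=4, I/O yield, promote→Q0. Q0=[P2] Q1=[P3,P4,P5] Q2=[]
t=20-21: P2@Q0 runs 1, rem=3, I/O yield, promote→Q0. Q0=[P2] Q1=[P3,P4,P5] Q2=[]
t=21-22: P2@Q0 runs 1, rem=2, I/O yield, promote→Q0. Q0=[P2] Q1=[P3,P4,P5] Q2=[]
t=22-23: P2@Q0 runs 1, rem=1, I/O yield, promote→Q0. Q0=[P2] Q1=[P3,P4,P5] Q2=[]
t=23-24: P2@Q0 runs 1, rem=0, completes. Q0=[] Q1=[P3,P4,P5] Q2=[]
t=24-28: P3@Q1 runs 4, rem=3, quantum used, demote→Q2. Q0=[] Q1=[P4,P5] Q2=[P3]
t=28-32: P4@Q1 runs 4, rem=6, quantum used, demote→Q2. Q0=[] Q1=[P5] Q2=[P3,P4]
t=32-36: P5@Q1 runs 4, rem=1, quantum used, demote→Q2. Q0=[] Q1=[] Q2=[P3,P4,P5]
t=36-39: P3@Q2 runs 3, rem=0, completes. Q0=[] Q1=[] Q2=[P4,P5]
t=39-45: P4@Q2 runs 6, rem=0, completes. Q0=[] Q1=[] Q2=[P5]
t=45-46: P5@Q2 runs 1, rem=0, completes. Q0=[] Q1=[] Q2=[]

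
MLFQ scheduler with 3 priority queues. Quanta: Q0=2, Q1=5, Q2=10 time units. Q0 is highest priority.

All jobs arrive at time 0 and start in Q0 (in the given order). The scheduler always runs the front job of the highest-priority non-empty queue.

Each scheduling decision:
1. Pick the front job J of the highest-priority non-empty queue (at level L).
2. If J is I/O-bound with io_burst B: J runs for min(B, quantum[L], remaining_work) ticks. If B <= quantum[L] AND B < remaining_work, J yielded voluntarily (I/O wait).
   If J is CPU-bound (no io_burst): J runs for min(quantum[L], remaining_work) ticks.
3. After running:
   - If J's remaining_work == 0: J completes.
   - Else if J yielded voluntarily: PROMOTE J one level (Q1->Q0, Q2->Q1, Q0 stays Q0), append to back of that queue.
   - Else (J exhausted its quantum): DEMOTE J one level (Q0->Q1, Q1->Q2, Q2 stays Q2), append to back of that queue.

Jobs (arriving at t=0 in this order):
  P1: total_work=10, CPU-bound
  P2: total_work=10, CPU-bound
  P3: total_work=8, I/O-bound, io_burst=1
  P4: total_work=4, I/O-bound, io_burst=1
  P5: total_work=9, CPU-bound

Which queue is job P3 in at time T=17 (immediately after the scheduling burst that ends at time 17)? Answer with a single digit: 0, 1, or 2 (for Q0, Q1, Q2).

t=0-2: P1@Q0 runs 2, rem=8, quantum used, demote→Q1. Q0=[P2,P3,P4,P5] Q1=[P1] Q2=[]
t=2-4: P2@Q0 runs 2, rem=8, quantum used, demote→Q1. Q0=[P3,P4,P5] Q1=[P1,P2] Q2=[]
t=4-5: P3@Q0 runs 1, rem=7, I/O yield, promote→Q0. Q0=[P4,P5,P3] Q1=[P1,P2] Q2=[]
t=5-6: P4@Q0 runs 1, rem=3, I/O yield, promote→Q0. Q0=[P5,P3,P4] Q1=[P1,P2] Q2=[]
t=6-8: P5@Q0 runs 2, rem=7, quantum used, demote→Q1. Q0=[P3,P4] Q1=[P1,P2,P5] Q2=[]
t=8-9: P3@Q0 runs 1, rem=6, I/O yield, promote→Q0. Q0=[P4,P3] Q1=[P1,P2,P5] Q2=[]
t=9-10: P4@Q0 runs 1, rem=2, I/O yield, promote→Q0. Q0=[P3,P4] Q1=[P1,P2,P5] Q2=[]
t=10-11: P3@Q0 runs 1, rem=5, I/O yield, promote→Q0. Q0=[P4,P3] Q1=[P1,P2,P5] Q2=[]
t=11-12: P4@Q0 runs 1, rem=1, I/O yield, promote→Q0. Q0=[P3,P4] Q1=[P1,P2,P5] Q2=[]
t=12-13: P3@Q0 runs 1, rem=4, I/O yield, promote→Q0. Q0=[P4,P3] Q1=[P1,P2,P5] Q2=[]
t=13-14: P4@Q0 runs 1, rem=0, completes. Q0=[P3] Q1=[P1,P2,P5] Q2=[]
t=14-15: P3@Q0 runs 1, rem=3, I/O yield, promote→Q0. Q0=[P3] Q1=[P1,P2,P5] Q2=[]
t=15-16: P3@Q0 runs 1, rem=2, I/O yield, promote→Q0. Q0=[P3] Q1=[P1,P2,P5] Q2=[]
t=16-17: P3@Q0 runs 1, rem=1, I/O yield, promote→Q0. Q0=[P3] Q1=[P1,P2,P5] Q2=[]
t=17-18: P3@Q0 runs 1, rem=0, completes. Q0=[] Q1=[P1,P2,P5] Q2=[]
t=18-23: P1@Q1 runs 5, rem=3, quantum used, demote→Q2. Q0=[] Q1=[P2,P5] Q2=[P1]
t=23-28: P2@Q1 runs 5, rem=3, quantum used, demote→Q2. Q0=[] Q1=[P5] Q2=[P1,P2]
t=28-33: P5@Q1 runs 5, rem=2, quantum used, demote→Q2. Q0=[] Q1=[] Q2=[P1,P2,P5]
t=33-36: P1@Q2 runs 3, rem=0, completes. Q0=[] Q1=[] Q2=[P2,P5]
t=36-39: P2@Q2 runs 3, rem=0, completes. Q0=[] Q1=[] Q2=[P5]
t=39-41: P5@Q2 runs 2, rem=0, completes. Q0=[] Q1=[] Q2=[]

Answer: 0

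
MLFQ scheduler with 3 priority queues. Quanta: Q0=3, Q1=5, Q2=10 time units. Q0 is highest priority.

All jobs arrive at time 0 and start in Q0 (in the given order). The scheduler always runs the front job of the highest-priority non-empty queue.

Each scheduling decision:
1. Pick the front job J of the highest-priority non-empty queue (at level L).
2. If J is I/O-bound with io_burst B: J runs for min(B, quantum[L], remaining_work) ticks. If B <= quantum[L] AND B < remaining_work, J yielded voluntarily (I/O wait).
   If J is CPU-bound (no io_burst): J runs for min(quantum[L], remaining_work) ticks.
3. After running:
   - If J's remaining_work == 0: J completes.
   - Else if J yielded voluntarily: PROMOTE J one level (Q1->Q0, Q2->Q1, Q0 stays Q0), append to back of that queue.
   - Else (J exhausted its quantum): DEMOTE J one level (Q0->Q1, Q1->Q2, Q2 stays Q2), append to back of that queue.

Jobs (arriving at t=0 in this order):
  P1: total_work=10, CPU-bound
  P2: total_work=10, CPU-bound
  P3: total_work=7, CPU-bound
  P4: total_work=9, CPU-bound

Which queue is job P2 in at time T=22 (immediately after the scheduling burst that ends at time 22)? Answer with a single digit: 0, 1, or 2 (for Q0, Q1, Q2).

Answer: 2

Derivation:
t=0-3: P1@Q0 runs 3, rem=7, quantum used, demote→Q1. Q0=[P2,P3,P4] Q1=[P1] Q2=[]
t=3-6: P2@Q0 runs 3, rem=7, quantum used, demote→Q1. Q0=[P3,P4] Q1=[P1,P2] Q2=[]
t=6-9: P3@Q0 runs 3, rem=4, quantum used, demote→Q1. Q0=[P4] Q1=[P1,P2,P3] Q2=[]
t=9-12: P4@Q0 runs 3, rem=6, quantum used, demote→Q1. Q0=[] Q1=[P1,P2,P3,P4] Q2=[]
t=12-17: P1@Q1 runs 5, rem=2, quantum used, demote→Q2. Q0=[] Q1=[P2,P3,P4] Q2=[P1]
t=17-22: P2@Q1 runs 5, rem=2, quantum used, demote→Q2. Q0=[] Q1=[P3,P4] Q2=[P1,P2]
t=22-26: P3@Q1 runs 4, rem=0, completes. Q0=[] Q1=[P4] Q2=[P1,P2]
t=26-31: P4@Q1 runs 5, rem=1, quantum used, demote→Q2. Q0=[] Q1=[] Q2=[P1,P2,P4]
t=31-33: P1@Q2 runs 2, rem=0, completes. Q0=[] Q1=[] Q2=[P2,P4]
t=33-35: P2@Q2 runs 2, rem=0, completes. Q0=[] Q1=[] Q2=[P4]
t=35-36: P4@Q2 runs 1, rem=0, completes. Q0=[] Q1=[] Q2=[]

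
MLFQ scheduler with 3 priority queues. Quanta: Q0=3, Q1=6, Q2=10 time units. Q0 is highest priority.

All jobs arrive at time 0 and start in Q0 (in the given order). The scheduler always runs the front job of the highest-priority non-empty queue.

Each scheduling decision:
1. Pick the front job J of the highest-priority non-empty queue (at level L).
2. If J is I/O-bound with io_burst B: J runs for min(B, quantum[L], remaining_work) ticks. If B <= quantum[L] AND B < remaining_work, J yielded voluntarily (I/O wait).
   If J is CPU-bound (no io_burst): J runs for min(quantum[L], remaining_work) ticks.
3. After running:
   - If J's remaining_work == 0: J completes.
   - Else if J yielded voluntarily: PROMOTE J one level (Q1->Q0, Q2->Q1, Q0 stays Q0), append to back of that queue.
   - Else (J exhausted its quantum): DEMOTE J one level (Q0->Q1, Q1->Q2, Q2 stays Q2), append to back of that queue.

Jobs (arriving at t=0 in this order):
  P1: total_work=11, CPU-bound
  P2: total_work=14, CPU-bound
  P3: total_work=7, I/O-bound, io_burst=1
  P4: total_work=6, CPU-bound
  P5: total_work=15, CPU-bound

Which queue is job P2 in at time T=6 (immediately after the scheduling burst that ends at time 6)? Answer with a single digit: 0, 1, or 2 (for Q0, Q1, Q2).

Answer: 1

Derivation:
t=0-3: P1@Q0 runs 3, rem=8, quantum used, demote→Q1. Q0=[P2,P3,P4,P5] Q1=[P1] Q2=[]
t=3-6: P2@Q0 runs 3, rem=11, quantum used, demote→Q1. Q0=[P3,P4,P5] Q1=[P1,P2] Q2=[]
t=6-7: P3@Q0 runs 1, rem=6, I/O yield, promote→Q0. Q0=[P4,P5,P3] Q1=[P1,P2] Q2=[]
t=7-10: P4@Q0 runs 3, rem=3, quantum used, demote→Q1. Q0=[P5,P3] Q1=[P1,P2,P4] Q2=[]
t=10-13: P5@Q0 runs 3, rem=12, quantum used, demote→Q1. Q0=[P3] Q1=[P1,P2,P4,P5] Q2=[]
t=13-14: P3@Q0 runs 1, rem=5, I/O yield, promote→Q0. Q0=[P3] Q1=[P1,P2,P4,P5] Q2=[]
t=14-15: P3@Q0 runs 1, rem=4, I/O yield, promote→Q0. Q0=[P3] Q1=[P1,P2,P4,P5] Q2=[]
t=15-16: P3@Q0 runs 1, rem=3, I/O yield, promote→Q0. Q0=[P3] Q1=[P1,P2,P4,P5] Q2=[]
t=16-17: P3@Q0 runs 1, rem=2, I/O yield, promote→Q0. Q0=[P3] Q1=[P1,P2,P4,P5] Q2=[]
t=17-18: P3@Q0 runs 1, rem=1, I/O yield, promote→Q0. Q0=[P3] Q1=[P1,P2,P4,P5] Q2=[]
t=18-19: P3@Q0 runs 1, rem=0, completes. Q0=[] Q1=[P1,P2,P4,P5] Q2=[]
t=19-25: P1@Q1 runs 6, rem=2, quantum used, demote→Q2. Q0=[] Q1=[P2,P4,P5] Q2=[P1]
t=25-31: P2@Q1 runs 6, rem=5, quantum used, demote→Q2. Q0=[] Q1=[P4,P5] Q2=[P1,P2]
t=31-34: P4@Q1 runs 3, rem=0, completes. Q0=[] Q1=[P5] Q2=[P1,P2]
t=34-40: P5@Q1 runs 6, rem=6, quantum used, demote→Q2. Q0=[] Q1=[] Q2=[P1,P2,P5]
t=40-42: P1@Q2 runs 2, rem=0, completes. Q0=[] Q1=[] Q2=[P2,P5]
t=42-47: P2@Q2 runs 5, rem=0, completes. Q0=[] Q1=[] Q2=[P5]
t=47-53: P5@Q2 runs 6, rem=0, completes. Q0=[] Q1=[] Q2=[]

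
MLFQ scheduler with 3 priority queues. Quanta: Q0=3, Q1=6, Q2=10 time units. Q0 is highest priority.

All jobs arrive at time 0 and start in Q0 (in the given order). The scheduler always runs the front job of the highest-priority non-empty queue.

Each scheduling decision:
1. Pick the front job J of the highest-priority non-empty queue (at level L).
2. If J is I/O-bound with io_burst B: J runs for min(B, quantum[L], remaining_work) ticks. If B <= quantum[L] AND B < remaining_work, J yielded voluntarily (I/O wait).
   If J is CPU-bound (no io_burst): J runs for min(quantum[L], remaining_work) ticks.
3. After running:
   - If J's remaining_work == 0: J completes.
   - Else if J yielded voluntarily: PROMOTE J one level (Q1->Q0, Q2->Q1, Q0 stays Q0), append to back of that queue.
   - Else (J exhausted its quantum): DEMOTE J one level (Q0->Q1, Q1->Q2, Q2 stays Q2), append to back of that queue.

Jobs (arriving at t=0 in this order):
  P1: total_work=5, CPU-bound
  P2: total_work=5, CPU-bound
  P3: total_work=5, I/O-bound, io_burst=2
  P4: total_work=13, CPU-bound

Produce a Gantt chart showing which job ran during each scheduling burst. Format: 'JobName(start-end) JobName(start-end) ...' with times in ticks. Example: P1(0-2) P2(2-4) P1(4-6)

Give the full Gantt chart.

Answer: P1(0-3) P2(3-6) P3(6-8) P4(8-11) P3(11-13) P3(13-14) P1(14-16) P2(16-18) P4(18-24) P4(24-28)

Derivation:
t=0-3: P1@Q0 runs 3, rem=2, quantum used, demote→Q1. Q0=[P2,P3,P4] Q1=[P1] Q2=[]
t=3-6: P2@Q0 runs 3, rem=2, quantum used, demote→Q1. Q0=[P3,P4] Q1=[P1,P2] Q2=[]
t=6-8: P3@Q0 runs 2, rem=3, I/O yield, promote→Q0. Q0=[P4,P3] Q1=[P1,P2] Q2=[]
t=8-11: P4@Q0 runs 3, rem=10, quantum used, demote→Q1. Q0=[P3] Q1=[P1,P2,P4] Q2=[]
t=11-13: P3@Q0 runs 2, rem=1, I/O yield, promote→Q0. Q0=[P3] Q1=[P1,P2,P4] Q2=[]
t=13-14: P3@Q0 runs 1, rem=0, completes. Q0=[] Q1=[P1,P2,P4] Q2=[]
t=14-16: P1@Q1 runs 2, rem=0, completes. Q0=[] Q1=[P2,P4] Q2=[]
t=16-18: P2@Q1 runs 2, rem=0, completes. Q0=[] Q1=[P4] Q2=[]
t=18-24: P4@Q1 runs 6, rem=4, quantum used, demote→Q2. Q0=[] Q1=[] Q2=[P4]
t=24-28: P4@Q2 runs 4, rem=0, completes. Q0=[] Q1=[] Q2=[]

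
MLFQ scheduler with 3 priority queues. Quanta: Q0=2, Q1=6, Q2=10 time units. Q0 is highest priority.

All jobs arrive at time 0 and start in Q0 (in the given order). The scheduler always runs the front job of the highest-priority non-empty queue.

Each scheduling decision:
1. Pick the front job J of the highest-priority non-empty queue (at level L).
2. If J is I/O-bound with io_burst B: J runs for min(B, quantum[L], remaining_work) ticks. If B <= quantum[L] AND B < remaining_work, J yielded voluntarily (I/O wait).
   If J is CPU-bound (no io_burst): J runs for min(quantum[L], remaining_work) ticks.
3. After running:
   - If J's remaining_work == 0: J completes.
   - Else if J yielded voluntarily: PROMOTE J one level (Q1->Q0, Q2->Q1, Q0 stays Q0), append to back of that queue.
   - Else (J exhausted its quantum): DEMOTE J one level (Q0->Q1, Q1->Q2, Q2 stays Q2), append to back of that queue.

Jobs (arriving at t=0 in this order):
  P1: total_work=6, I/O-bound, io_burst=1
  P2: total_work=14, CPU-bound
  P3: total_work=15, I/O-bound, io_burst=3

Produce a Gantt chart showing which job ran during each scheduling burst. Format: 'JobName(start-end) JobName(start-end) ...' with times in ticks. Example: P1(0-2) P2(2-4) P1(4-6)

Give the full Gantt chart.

Answer: P1(0-1) P2(1-3) P3(3-5) P1(5-6) P1(6-7) P1(7-8) P1(8-9) P1(9-10) P2(10-16) P3(16-19) P3(19-21) P3(21-24) P3(24-26) P3(26-29) P2(29-35)

Derivation:
t=0-1: P1@Q0 runs 1, rem=5, I/O yield, promote→Q0. Q0=[P2,P3,P1] Q1=[] Q2=[]
t=1-3: P2@Q0 runs 2, rem=12, quantum used, demote→Q1. Q0=[P3,P1] Q1=[P2] Q2=[]
t=3-5: P3@Q0 runs 2, rem=13, quantum used, demote→Q1. Q0=[P1] Q1=[P2,P3] Q2=[]
t=5-6: P1@Q0 runs 1, rem=4, I/O yield, promote→Q0. Q0=[P1] Q1=[P2,P3] Q2=[]
t=6-7: P1@Q0 runs 1, rem=3, I/O yield, promote→Q0. Q0=[P1] Q1=[P2,P3] Q2=[]
t=7-8: P1@Q0 runs 1, rem=2, I/O yield, promote→Q0. Q0=[P1] Q1=[P2,P3] Q2=[]
t=8-9: P1@Q0 runs 1, rem=1, I/O yield, promote→Q0. Q0=[P1] Q1=[P2,P3] Q2=[]
t=9-10: P1@Q0 runs 1, rem=0, completes. Q0=[] Q1=[P2,P3] Q2=[]
t=10-16: P2@Q1 runs 6, rem=6, quantum used, demote→Q2. Q0=[] Q1=[P3] Q2=[P2]
t=16-19: P3@Q1 runs 3, rem=10, I/O yield, promote→Q0. Q0=[P3] Q1=[] Q2=[P2]
t=19-21: P3@Q0 runs 2, rem=8, quantum used, demote→Q1. Q0=[] Q1=[P3] Q2=[P2]
t=21-24: P3@Q1 runs 3, rem=5, I/O yield, promote→Q0. Q0=[P3] Q1=[] Q2=[P2]
t=24-26: P3@Q0 runs 2, rem=3, quantum used, demote→Q1. Q0=[] Q1=[P3] Q2=[P2]
t=26-29: P3@Q1 runs 3, rem=0, completes. Q0=[] Q1=[] Q2=[P2]
t=29-35: P2@Q2 runs 6, rem=0, completes. Q0=[] Q1=[] Q2=[]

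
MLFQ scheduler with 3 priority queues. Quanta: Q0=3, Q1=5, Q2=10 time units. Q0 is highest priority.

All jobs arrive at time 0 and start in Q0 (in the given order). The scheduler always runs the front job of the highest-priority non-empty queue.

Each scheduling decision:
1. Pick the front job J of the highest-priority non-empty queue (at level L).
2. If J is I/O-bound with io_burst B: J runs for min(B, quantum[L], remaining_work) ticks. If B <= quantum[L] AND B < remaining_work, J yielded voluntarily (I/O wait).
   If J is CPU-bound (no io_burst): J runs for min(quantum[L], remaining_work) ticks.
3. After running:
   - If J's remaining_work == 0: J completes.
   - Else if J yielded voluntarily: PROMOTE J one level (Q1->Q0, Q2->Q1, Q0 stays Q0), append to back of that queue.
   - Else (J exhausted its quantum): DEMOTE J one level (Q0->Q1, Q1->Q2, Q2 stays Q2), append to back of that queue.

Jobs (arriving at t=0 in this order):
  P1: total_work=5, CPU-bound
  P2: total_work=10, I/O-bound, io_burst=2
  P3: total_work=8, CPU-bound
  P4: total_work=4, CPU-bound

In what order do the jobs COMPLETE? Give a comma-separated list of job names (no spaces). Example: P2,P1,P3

Answer: P2,P1,P3,P4

Derivation:
t=0-3: P1@Q0 runs 3, rem=2, quantum used, demote→Q1. Q0=[P2,P3,P4] Q1=[P1] Q2=[]
t=3-5: P2@Q0 runs 2, rem=8, I/O yield, promote→Q0. Q0=[P3,P4,P2] Q1=[P1] Q2=[]
t=5-8: P3@Q0 runs 3, rem=5, quantum used, demote→Q1. Q0=[P4,P2] Q1=[P1,P3] Q2=[]
t=8-11: P4@Q0 runs 3, rem=1, quantum used, demote→Q1. Q0=[P2] Q1=[P1,P3,P4] Q2=[]
t=11-13: P2@Q0 runs 2, rem=6, I/O yield, promote→Q0. Q0=[P2] Q1=[P1,P3,P4] Q2=[]
t=13-15: P2@Q0 runs 2, rem=4, I/O yield, promote→Q0. Q0=[P2] Q1=[P1,P3,P4] Q2=[]
t=15-17: P2@Q0 runs 2, rem=2, I/O yield, promote→Q0. Q0=[P2] Q1=[P1,P3,P4] Q2=[]
t=17-19: P2@Q0 runs 2, rem=0, completes. Q0=[] Q1=[P1,P3,P4] Q2=[]
t=19-21: P1@Q1 runs 2, rem=0, completes. Q0=[] Q1=[P3,P4] Q2=[]
t=21-26: P3@Q1 runs 5, rem=0, completes. Q0=[] Q1=[P4] Q2=[]
t=26-27: P4@Q1 runs 1, rem=0, completes. Q0=[] Q1=[] Q2=[]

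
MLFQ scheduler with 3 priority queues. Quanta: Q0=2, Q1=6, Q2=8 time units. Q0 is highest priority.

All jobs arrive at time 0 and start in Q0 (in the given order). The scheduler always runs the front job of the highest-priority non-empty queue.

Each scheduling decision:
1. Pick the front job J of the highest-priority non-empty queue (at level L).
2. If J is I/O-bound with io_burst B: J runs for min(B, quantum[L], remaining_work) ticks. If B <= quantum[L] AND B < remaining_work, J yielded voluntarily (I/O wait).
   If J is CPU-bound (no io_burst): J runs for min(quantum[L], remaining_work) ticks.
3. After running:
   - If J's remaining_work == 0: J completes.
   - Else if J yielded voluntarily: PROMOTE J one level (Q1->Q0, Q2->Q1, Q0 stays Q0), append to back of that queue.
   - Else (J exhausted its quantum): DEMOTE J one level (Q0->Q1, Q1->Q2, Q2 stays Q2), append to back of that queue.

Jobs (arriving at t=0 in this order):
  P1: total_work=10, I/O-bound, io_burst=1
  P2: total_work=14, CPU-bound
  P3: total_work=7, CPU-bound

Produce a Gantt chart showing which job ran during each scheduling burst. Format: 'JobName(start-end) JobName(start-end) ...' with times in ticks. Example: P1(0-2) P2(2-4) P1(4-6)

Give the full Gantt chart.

t=0-1: P1@Q0 runs 1, rem=9, I/O yield, promote→Q0. Q0=[P2,P3,P1] Q1=[] Q2=[]
t=1-3: P2@Q0 runs 2, rem=12, quantum used, demote→Q1. Q0=[P3,P1] Q1=[P2] Q2=[]
t=3-5: P3@Q0 runs 2, rem=5, quantum used, demote→Q1. Q0=[P1] Q1=[P2,P3] Q2=[]
t=5-6: P1@Q0 runs 1, rem=8, I/O yield, promote→Q0. Q0=[P1] Q1=[P2,P3] Q2=[]
t=6-7: P1@Q0 runs 1, rem=7, I/O yield, promote→Q0. Q0=[P1] Q1=[P2,P3] Q2=[]
t=7-8: P1@Q0 runs 1, rem=6, I/O yield, promote→Q0. Q0=[P1] Q1=[P2,P3] Q2=[]
t=8-9: P1@Q0 runs 1, rem=5, I/O yield, promote→Q0. Q0=[P1] Q1=[P2,P3] Q2=[]
t=9-10: P1@Q0 runs 1, rem=4, I/O yield, promote→Q0. Q0=[P1] Q1=[P2,P3] Q2=[]
t=10-11: P1@Q0 runs 1, rem=3, I/O yield, promote→Q0. Q0=[P1] Q1=[P2,P3] Q2=[]
t=11-12: P1@Q0 runs 1, rem=2, I/O yield, promote→Q0. Q0=[P1] Q1=[P2,P3] Q2=[]
t=12-13: P1@Q0 runs 1, rem=1, I/O yield, promote→Q0. Q0=[P1] Q1=[P2,P3] Q2=[]
t=13-14: P1@Q0 runs 1, rem=0, completes. Q0=[] Q1=[P2,P3] Q2=[]
t=14-20: P2@Q1 runs 6, rem=6, quantum used, demote→Q2. Q0=[] Q1=[P3] Q2=[P2]
t=20-25: P3@Q1 runs 5, rem=0, completes. Q0=[] Q1=[] Q2=[P2]
t=25-31: P2@Q2 runs 6, rem=0, completes. Q0=[] Q1=[] Q2=[]

Answer: P1(0-1) P2(1-3) P3(3-5) P1(5-6) P1(6-7) P1(7-8) P1(8-9) P1(9-10) P1(10-11) P1(11-12) P1(12-13) P1(13-14) P2(14-20) P3(20-25) P2(25-31)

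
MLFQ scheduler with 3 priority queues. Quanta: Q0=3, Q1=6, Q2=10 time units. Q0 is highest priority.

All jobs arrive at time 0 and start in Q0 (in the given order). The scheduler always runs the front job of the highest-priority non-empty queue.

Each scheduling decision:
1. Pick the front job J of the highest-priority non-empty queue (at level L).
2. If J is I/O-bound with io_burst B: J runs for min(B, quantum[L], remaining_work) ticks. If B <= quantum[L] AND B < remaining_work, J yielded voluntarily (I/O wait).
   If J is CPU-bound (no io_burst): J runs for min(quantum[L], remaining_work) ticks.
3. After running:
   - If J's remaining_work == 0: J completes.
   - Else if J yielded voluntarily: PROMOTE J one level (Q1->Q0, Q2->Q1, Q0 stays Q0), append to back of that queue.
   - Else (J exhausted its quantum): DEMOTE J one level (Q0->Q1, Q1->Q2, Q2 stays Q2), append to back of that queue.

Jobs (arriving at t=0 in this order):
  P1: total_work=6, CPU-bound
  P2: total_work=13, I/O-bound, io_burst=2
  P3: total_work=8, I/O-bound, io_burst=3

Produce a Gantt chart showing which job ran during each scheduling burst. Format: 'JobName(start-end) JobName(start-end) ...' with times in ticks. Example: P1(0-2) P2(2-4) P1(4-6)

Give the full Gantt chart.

Answer: P1(0-3) P2(3-5) P3(5-8) P2(8-10) P3(10-13) P2(13-15) P3(15-17) P2(17-19) P2(19-21) P2(21-23) P2(23-24) P1(24-27)

Derivation:
t=0-3: P1@Q0 runs 3, rem=3, quantum used, demote→Q1. Q0=[P2,P3] Q1=[P1] Q2=[]
t=3-5: P2@Q0 runs 2, rem=11, I/O yield, promote→Q0. Q0=[P3,P2] Q1=[P1] Q2=[]
t=5-8: P3@Q0 runs 3, rem=5, I/O yield, promote→Q0. Q0=[P2,P3] Q1=[P1] Q2=[]
t=8-10: P2@Q0 runs 2, rem=9, I/O yield, promote→Q0. Q0=[P3,P2] Q1=[P1] Q2=[]
t=10-13: P3@Q0 runs 3, rem=2, I/O yield, promote→Q0. Q0=[P2,P3] Q1=[P1] Q2=[]
t=13-15: P2@Q0 runs 2, rem=7, I/O yield, promote→Q0. Q0=[P3,P2] Q1=[P1] Q2=[]
t=15-17: P3@Q0 runs 2, rem=0, completes. Q0=[P2] Q1=[P1] Q2=[]
t=17-19: P2@Q0 runs 2, rem=5, I/O yield, promote→Q0. Q0=[P2] Q1=[P1] Q2=[]
t=19-21: P2@Q0 runs 2, rem=3, I/O yield, promote→Q0. Q0=[P2] Q1=[P1] Q2=[]
t=21-23: P2@Q0 runs 2, rem=1, I/O yield, promote→Q0. Q0=[P2] Q1=[P1] Q2=[]
t=23-24: P2@Q0 runs 1, rem=0, completes. Q0=[] Q1=[P1] Q2=[]
t=24-27: P1@Q1 runs 3, rem=0, completes. Q0=[] Q1=[] Q2=[]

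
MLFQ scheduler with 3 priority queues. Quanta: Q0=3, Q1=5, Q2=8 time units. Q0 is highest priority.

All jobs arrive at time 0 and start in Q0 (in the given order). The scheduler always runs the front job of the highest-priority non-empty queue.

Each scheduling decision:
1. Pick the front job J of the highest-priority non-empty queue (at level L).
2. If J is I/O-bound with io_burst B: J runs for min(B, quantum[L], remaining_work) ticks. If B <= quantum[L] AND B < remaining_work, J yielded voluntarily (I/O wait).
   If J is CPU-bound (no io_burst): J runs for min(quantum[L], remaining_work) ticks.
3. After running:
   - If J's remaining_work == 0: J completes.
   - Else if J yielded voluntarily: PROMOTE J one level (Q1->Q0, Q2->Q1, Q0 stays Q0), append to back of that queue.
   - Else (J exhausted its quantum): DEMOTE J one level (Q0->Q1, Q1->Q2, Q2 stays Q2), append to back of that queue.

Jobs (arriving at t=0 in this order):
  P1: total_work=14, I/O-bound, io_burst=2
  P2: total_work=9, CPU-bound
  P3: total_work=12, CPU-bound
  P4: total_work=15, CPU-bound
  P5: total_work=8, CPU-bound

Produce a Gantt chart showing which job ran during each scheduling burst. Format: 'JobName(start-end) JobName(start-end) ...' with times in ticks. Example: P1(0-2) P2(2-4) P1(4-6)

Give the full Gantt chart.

Answer: P1(0-2) P2(2-5) P3(5-8) P4(8-11) P5(11-14) P1(14-16) P1(16-18) P1(18-20) P1(20-22) P1(22-24) P1(24-26) P2(26-31) P3(31-36) P4(36-41) P5(41-46) P2(46-47) P3(47-51) P4(51-58)

Derivation:
t=0-2: P1@Q0 runs 2, rem=12, I/O yield, promote→Q0. Q0=[P2,P3,P4,P5,P1] Q1=[] Q2=[]
t=2-5: P2@Q0 runs 3, rem=6, quantum used, demote→Q1. Q0=[P3,P4,P5,P1] Q1=[P2] Q2=[]
t=5-8: P3@Q0 runs 3, rem=9, quantum used, demote→Q1. Q0=[P4,P5,P1] Q1=[P2,P3] Q2=[]
t=8-11: P4@Q0 runs 3, rem=12, quantum used, demote→Q1. Q0=[P5,P1] Q1=[P2,P3,P4] Q2=[]
t=11-14: P5@Q0 runs 3, rem=5, quantum used, demote→Q1. Q0=[P1] Q1=[P2,P3,P4,P5] Q2=[]
t=14-16: P1@Q0 runs 2, rem=10, I/O yield, promote→Q0. Q0=[P1] Q1=[P2,P3,P4,P5] Q2=[]
t=16-18: P1@Q0 runs 2, rem=8, I/O yield, promote→Q0. Q0=[P1] Q1=[P2,P3,P4,P5] Q2=[]
t=18-20: P1@Q0 runs 2, rem=6, I/O yield, promote→Q0. Q0=[P1] Q1=[P2,P3,P4,P5] Q2=[]
t=20-22: P1@Q0 runs 2, rem=4, I/O yield, promote→Q0. Q0=[P1] Q1=[P2,P3,P4,P5] Q2=[]
t=22-24: P1@Q0 runs 2, rem=2, I/O yield, promote→Q0. Q0=[P1] Q1=[P2,P3,P4,P5] Q2=[]
t=24-26: P1@Q0 runs 2, rem=0, completes. Q0=[] Q1=[P2,P3,P4,P5] Q2=[]
t=26-31: P2@Q1 runs 5, rem=1, quantum used, demote→Q2. Q0=[] Q1=[P3,P4,P5] Q2=[P2]
t=31-36: P3@Q1 runs 5, rem=4, quantum used, demote→Q2. Q0=[] Q1=[P4,P5] Q2=[P2,P3]
t=36-41: P4@Q1 runs 5, rem=7, quantum used, demote→Q2. Q0=[] Q1=[P5] Q2=[P2,P3,P4]
t=41-46: P5@Q1 runs 5, rem=0, completes. Q0=[] Q1=[] Q2=[P2,P3,P4]
t=46-47: P2@Q2 runs 1, rem=0, completes. Q0=[] Q1=[] Q2=[P3,P4]
t=47-51: P3@Q2 runs 4, rem=0, completes. Q0=[] Q1=[] Q2=[P4]
t=51-58: P4@Q2 runs 7, rem=0, completes. Q0=[] Q1=[] Q2=[]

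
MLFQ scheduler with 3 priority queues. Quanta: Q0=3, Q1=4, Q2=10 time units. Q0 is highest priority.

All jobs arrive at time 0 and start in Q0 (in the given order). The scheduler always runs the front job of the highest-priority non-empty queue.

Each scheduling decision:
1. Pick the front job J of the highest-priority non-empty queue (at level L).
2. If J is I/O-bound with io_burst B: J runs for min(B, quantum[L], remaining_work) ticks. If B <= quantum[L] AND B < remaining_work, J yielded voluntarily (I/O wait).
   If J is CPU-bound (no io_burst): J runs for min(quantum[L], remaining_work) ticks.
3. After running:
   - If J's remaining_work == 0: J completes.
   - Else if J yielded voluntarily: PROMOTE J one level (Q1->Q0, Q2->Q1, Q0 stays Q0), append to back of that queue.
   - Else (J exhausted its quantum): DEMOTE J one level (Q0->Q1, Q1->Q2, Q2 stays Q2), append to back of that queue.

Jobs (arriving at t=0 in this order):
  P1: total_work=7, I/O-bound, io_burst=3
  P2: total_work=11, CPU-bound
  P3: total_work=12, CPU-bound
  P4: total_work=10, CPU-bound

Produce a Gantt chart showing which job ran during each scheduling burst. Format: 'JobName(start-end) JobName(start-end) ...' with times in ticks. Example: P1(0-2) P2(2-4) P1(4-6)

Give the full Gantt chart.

Answer: P1(0-3) P2(3-6) P3(6-9) P4(9-12) P1(12-15) P1(15-16) P2(16-20) P3(20-24) P4(24-28) P2(28-32) P3(32-37) P4(37-40)

Derivation:
t=0-3: P1@Q0 runs 3, rem=4, I/O yield, promote→Q0. Q0=[P2,P3,P4,P1] Q1=[] Q2=[]
t=3-6: P2@Q0 runs 3, rem=8, quantum used, demote→Q1. Q0=[P3,P4,P1] Q1=[P2] Q2=[]
t=6-9: P3@Q0 runs 3, rem=9, quantum used, demote→Q1. Q0=[P4,P1] Q1=[P2,P3] Q2=[]
t=9-12: P4@Q0 runs 3, rem=7, quantum used, demote→Q1. Q0=[P1] Q1=[P2,P3,P4] Q2=[]
t=12-15: P1@Q0 runs 3, rem=1, I/O yield, promote→Q0. Q0=[P1] Q1=[P2,P3,P4] Q2=[]
t=15-16: P1@Q0 runs 1, rem=0, completes. Q0=[] Q1=[P2,P3,P4] Q2=[]
t=16-20: P2@Q1 runs 4, rem=4, quantum used, demote→Q2. Q0=[] Q1=[P3,P4] Q2=[P2]
t=20-24: P3@Q1 runs 4, rem=5, quantum used, demote→Q2. Q0=[] Q1=[P4] Q2=[P2,P3]
t=24-28: P4@Q1 runs 4, rem=3, quantum used, demote→Q2. Q0=[] Q1=[] Q2=[P2,P3,P4]
t=28-32: P2@Q2 runs 4, rem=0, completes. Q0=[] Q1=[] Q2=[P3,P4]
t=32-37: P3@Q2 runs 5, rem=0, completes. Q0=[] Q1=[] Q2=[P4]
t=37-40: P4@Q2 runs 3, rem=0, completes. Q0=[] Q1=[] Q2=[]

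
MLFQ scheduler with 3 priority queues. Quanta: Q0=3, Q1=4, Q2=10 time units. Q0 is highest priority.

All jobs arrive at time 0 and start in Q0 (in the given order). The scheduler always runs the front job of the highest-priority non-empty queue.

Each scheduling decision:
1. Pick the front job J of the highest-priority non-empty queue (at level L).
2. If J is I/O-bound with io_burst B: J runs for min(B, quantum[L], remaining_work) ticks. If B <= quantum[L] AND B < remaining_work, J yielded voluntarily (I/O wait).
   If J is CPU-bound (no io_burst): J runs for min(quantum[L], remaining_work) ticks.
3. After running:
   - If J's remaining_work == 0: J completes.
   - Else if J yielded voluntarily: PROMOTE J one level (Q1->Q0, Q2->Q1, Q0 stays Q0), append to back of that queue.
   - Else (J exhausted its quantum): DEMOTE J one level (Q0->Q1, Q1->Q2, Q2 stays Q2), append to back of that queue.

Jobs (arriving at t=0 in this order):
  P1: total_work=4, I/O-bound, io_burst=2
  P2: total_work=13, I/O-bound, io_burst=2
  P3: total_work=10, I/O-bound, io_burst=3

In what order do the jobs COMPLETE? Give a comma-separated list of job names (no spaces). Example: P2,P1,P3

t=0-2: P1@Q0 runs 2, rem=2, I/O yield, promote→Q0. Q0=[P2,P3,P1] Q1=[] Q2=[]
t=2-4: P2@Q0 runs 2, rem=11, I/O yield, promote→Q0. Q0=[P3,P1,P2] Q1=[] Q2=[]
t=4-7: P3@Q0 runs 3, rem=7, I/O yield, promote→Q0. Q0=[P1,P2,P3] Q1=[] Q2=[]
t=7-9: P1@Q0 runs 2, rem=0, completes. Q0=[P2,P3] Q1=[] Q2=[]
t=9-11: P2@Q0 runs 2, rem=9, I/O yield, promote→Q0. Q0=[P3,P2] Q1=[] Q2=[]
t=11-14: P3@Q0 runs 3, rem=4, I/O yield, promote→Q0. Q0=[P2,P3] Q1=[] Q2=[]
t=14-16: P2@Q0 runs 2, rem=7, I/O yield, promote→Q0. Q0=[P3,P2] Q1=[] Q2=[]
t=16-19: P3@Q0 runs 3, rem=1, I/O yield, promote→Q0. Q0=[P2,P3] Q1=[] Q2=[]
t=19-21: P2@Q0 runs 2, rem=5, I/O yield, promote→Q0. Q0=[P3,P2] Q1=[] Q2=[]
t=21-22: P3@Q0 runs 1, rem=0, completes. Q0=[P2] Q1=[] Q2=[]
t=22-24: P2@Q0 runs 2, rem=3, I/O yield, promote→Q0. Q0=[P2] Q1=[] Q2=[]
t=24-26: P2@Q0 runs 2, rem=1, I/O yield, promote→Q0. Q0=[P2] Q1=[] Q2=[]
t=26-27: P2@Q0 runs 1, rem=0, completes. Q0=[] Q1=[] Q2=[]

Answer: P1,P3,P2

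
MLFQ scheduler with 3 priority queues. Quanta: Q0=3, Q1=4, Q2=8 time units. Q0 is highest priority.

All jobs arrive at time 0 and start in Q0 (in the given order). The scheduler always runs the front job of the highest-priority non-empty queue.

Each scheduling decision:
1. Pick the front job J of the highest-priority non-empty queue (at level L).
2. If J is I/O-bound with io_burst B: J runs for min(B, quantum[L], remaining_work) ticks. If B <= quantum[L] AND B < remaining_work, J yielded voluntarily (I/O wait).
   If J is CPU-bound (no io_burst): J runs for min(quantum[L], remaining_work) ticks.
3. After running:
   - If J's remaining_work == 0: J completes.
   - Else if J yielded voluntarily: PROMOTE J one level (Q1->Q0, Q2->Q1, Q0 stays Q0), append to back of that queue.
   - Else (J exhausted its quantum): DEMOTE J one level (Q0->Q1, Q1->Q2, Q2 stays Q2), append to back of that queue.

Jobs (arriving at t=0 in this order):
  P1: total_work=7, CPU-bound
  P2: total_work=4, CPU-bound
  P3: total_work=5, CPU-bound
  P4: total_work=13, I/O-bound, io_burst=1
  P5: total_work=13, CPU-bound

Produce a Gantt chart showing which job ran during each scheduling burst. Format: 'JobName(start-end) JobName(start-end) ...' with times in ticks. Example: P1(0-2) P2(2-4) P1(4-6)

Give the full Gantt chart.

Answer: P1(0-3) P2(3-6) P3(6-9) P4(9-10) P5(10-13) P4(13-14) P4(14-15) P4(15-16) P4(16-17) P4(17-18) P4(18-19) P4(19-20) P4(20-21) P4(21-22) P4(22-23) P4(23-24) P4(24-25) P1(25-29) P2(29-30) P3(30-32) P5(32-36) P5(36-42)

Derivation:
t=0-3: P1@Q0 runs 3, rem=4, quantum used, demote→Q1. Q0=[P2,P3,P4,P5] Q1=[P1] Q2=[]
t=3-6: P2@Q0 runs 3, rem=1, quantum used, demote→Q1. Q0=[P3,P4,P5] Q1=[P1,P2] Q2=[]
t=6-9: P3@Q0 runs 3, rem=2, quantum used, demote→Q1. Q0=[P4,P5] Q1=[P1,P2,P3] Q2=[]
t=9-10: P4@Q0 runs 1, rem=12, I/O yield, promote→Q0. Q0=[P5,P4] Q1=[P1,P2,P3] Q2=[]
t=10-13: P5@Q0 runs 3, rem=10, quantum used, demote→Q1. Q0=[P4] Q1=[P1,P2,P3,P5] Q2=[]
t=13-14: P4@Q0 runs 1, rem=11, I/O yield, promote→Q0. Q0=[P4] Q1=[P1,P2,P3,P5] Q2=[]
t=14-15: P4@Q0 runs 1, rem=10, I/O yield, promote→Q0. Q0=[P4] Q1=[P1,P2,P3,P5] Q2=[]
t=15-16: P4@Q0 runs 1, rem=9, I/O yield, promote→Q0. Q0=[P4] Q1=[P1,P2,P3,P5] Q2=[]
t=16-17: P4@Q0 runs 1, rem=8, I/O yield, promote→Q0. Q0=[P4] Q1=[P1,P2,P3,P5] Q2=[]
t=17-18: P4@Q0 runs 1, rem=7, I/O yield, promote→Q0. Q0=[P4] Q1=[P1,P2,P3,P5] Q2=[]
t=18-19: P4@Q0 runs 1, rem=6, I/O yield, promote→Q0. Q0=[P4] Q1=[P1,P2,P3,P5] Q2=[]
t=19-20: P4@Q0 runs 1, rem=5, I/O yield, promote→Q0. Q0=[P4] Q1=[P1,P2,P3,P5] Q2=[]
t=20-21: P4@Q0 runs 1, rem=4, I/O yield, promote→Q0. Q0=[P4] Q1=[P1,P2,P3,P5] Q2=[]
t=21-22: P4@Q0 runs 1, rem=3, I/O yield, promote→Q0. Q0=[P4] Q1=[P1,P2,P3,P5] Q2=[]
t=22-23: P4@Q0 runs 1, rem=2, I/O yield, promote→Q0. Q0=[P4] Q1=[P1,P2,P3,P5] Q2=[]
t=23-24: P4@Q0 runs 1, rem=1, I/O yield, promote→Q0. Q0=[P4] Q1=[P1,P2,P3,P5] Q2=[]
t=24-25: P4@Q0 runs 1, rem=0, completes. Q0=[] Q1=[P1,P2,P3,P5] Q2=[]
t=25-29: P1@Q1 runs 4, rem=0, completes. Q0=[] Q1=[P2,P3,P5] Q2=[]
t=29-30: P2@Q1 runs 1, rem=0, completes. Q0=[] Q1=[P3,P5] Q2=[]
t=30-32: P3@Q1 runs 2, rem=0, completes. Q0=[] Q1=[P5] Q2=[]
t=32-36: P5@Q1 runs 4, rem=6, quantum used, demote→Q2. Q0=[] Q1=[] Q2=[P5]
t=36-42: P5@Q2 runs 6, rem=0, completes. Q0=[] Q1=[] Q2=[]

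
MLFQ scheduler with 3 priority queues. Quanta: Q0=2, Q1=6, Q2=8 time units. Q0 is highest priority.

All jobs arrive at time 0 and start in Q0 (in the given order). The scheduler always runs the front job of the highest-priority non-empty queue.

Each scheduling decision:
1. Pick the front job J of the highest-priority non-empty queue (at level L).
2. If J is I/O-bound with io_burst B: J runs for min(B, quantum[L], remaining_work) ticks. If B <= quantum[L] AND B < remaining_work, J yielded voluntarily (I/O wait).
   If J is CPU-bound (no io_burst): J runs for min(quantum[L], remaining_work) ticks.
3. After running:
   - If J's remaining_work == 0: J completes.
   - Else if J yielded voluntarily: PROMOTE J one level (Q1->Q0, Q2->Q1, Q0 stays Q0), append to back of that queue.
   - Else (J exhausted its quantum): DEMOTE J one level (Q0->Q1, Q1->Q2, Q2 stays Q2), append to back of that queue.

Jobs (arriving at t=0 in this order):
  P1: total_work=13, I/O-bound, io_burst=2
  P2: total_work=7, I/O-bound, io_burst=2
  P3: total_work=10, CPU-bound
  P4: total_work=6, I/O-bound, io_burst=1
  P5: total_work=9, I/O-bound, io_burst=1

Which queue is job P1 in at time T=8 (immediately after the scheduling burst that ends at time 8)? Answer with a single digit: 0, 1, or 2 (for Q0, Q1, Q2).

Answer: 0

Derivation:
t=0-2: P1@Q0 runs 2, rem=11, I/O yield, promote→Q0. Q0=[P2,P3,P4,P5,P1] Q1=[] Q2=[]
t=2-4: P2@Q0 runs 2, rem=5, I/O yield, promote→Q0. Q0=[P3,P4,P5,P1,P2] Q1=[] Q2=[]
t=4-6: P3@Q0 runs 2, rem=8, quantum used, demote→Q1. Q0=[P4,P5,P1,P2] Q1=[P3] Q2=[]
t=6-7: P4@Q0 runs 1, rem=5, I/O yield, promote→Q0. Q0=[P5,P1,P2,P4] Q1=[P3] Q2=[]
t=7-8: P5@Q0 runs 1, rem=8, I/O yield, promote→Q0. Q0=[P1,P2,P4,P5] Q1=[P3] Q2=[]
t=8-10: P1@Q0 runs 2, rem=9, I/O yield, promote→Q0. Q0=[P2,P4,P5,P1] Q1=[P3] Q2=[]
t=10-12: P2@Q0 runs 2, rem=3, I/O yield, promote→Q0. Q0=[P4,P5,P1,P2] Q1=[P3] Q2=[]
t=12-13: P4@Q0 runs 1, rem=4, I/O yield, promote→Q0. Q0=[P5,P1,P2,P4] Q1=[P3] Q2=[]
t=13-14: P5@Q0 runs 1, rem=7, I/O yield, promote→Q0. Q0=[P1,P2,P4,P5] Q1=[P3] Q2=[]
t=14-16: P1@Q0 runs 2, rem=7, I/O yield, promote→Q0. Q0=[P2,P4,P5,P1] Q1=[P3] Q2=[]
t=16-18: P2@Q0 runs 2, rem=1, I/O yield, promote→Q0. Q0=[P4,P5,P1,P2] Q1=[P3] Q2=[]
t=18-19: P4@Q0 runs 1, rem=3, I/O yield, promote→Q0. Q0=[P5,P1,P2,P4] Q1=[P3] Q2=[]
t=19-20: P5@Q0 runs 1, rem=6, I/O yield, promote→Q0. Q0=[P1,P2,P4,P5] Q1=[P3] Q2=[]
t=20-22: P1@Q0 runs 2, rem=5, I/O yield, promote→Q0. Q0=[P2,P4,P5,P1] Q1=[P3] Q2=[]
t=22-23: P2@Q0 runs 1, rem=0, completes. Q0=[P4,P5,P1] Q1=[P3] Q2=[]
t=23-24: P4@Q0 runs 1, rem=2, I/O yield, promote→Q0. Q0=[P5,P1,P4] Q1=[P3] Q2=[]
t=24-25: P5@Q0 runs 1, rem=5, I/O yield, promote→Q0. Q0=[P1,P4,P5] Q1=[P3] Q2=[]
t=25-27: P1@Q0 runs 2, rem=3, I/O yield, promote→Q0. Q0=[P4,P5,P1] Q1=[P3] Q2=[]
t=27-28: P4@Q0 runs 1, rem=1, I/O yield, promote→Q0. Q0=[P5,P1,P4] Q1=[P3] Q2=[]
t=28-29: P5@Q0 runs 1, rem=4, I/O yield, promote→Q0. Q0=[P1,P4,P5] Q1=[P3] Q2=[]
t=29-31: P1@Q0 runs 2, rem=1, I/O yield, promote→Q0. Q0=[P4,P5,P1] Q1=[P3] Q2=[]
t=31-32: P4@Q0 runs 1, rem=0, completes. Q0=[P5,P1] Q1=[P3] Q2=[]
t=32-33: P5@Q0 runs 1, rem=3, I/O yield, promote→Q0. Q0=[P1,P5] Q1=[P3] Q2=[]
t=33-34: P1@Q0 runs 1, rem=0, completes. Q0=[P5] Q1=[P3] Q2=[]
t=34-35: P5@Q0 runs 1, rem=2, I/O yield, promote→Q0. Q0=[P5] Q1=[P3] Q2=[]
t=35-36: P5@Q0 runs 1, rem=1, I/O yield, promote→Q0. Q0=[P5] Q1=[P3] Q2=[]
t=36-37: P5@Q0 runs 1, rem=0, completes. Q0=[] Q1=[P3] Q2=[]
t=37-43: P3@Q1 runs 6, rem=2, quantum used, demote→Q2. Q0=[] Q1=[] Q2=[P3]
t=43-45: P3@Q2 runs 2, rem=0, completes. Q0=[] Q1=[] Q2=[]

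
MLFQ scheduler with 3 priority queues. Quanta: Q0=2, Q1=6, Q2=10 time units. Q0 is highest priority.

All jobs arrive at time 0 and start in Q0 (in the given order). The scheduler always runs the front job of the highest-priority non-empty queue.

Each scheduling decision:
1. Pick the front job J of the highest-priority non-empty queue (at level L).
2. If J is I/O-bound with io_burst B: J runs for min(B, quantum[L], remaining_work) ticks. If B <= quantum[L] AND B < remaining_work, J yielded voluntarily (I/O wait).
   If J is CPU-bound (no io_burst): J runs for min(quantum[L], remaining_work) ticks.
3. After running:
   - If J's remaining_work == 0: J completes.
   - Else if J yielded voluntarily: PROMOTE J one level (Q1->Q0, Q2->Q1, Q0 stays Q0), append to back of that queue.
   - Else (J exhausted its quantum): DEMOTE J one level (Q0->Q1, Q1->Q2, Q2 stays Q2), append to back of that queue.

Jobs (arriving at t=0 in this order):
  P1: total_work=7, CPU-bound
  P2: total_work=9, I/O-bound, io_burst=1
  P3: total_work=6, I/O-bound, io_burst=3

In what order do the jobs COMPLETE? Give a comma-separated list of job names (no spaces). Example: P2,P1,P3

Answer: P2,P1,P3

Derivation:
t=0-2: P1@Q0 runs 2, rem=5, quantum used, demote→Q1. Q0=[P2,P3] Q1=[P1] Q2=[]
t=2-3: P2@Q0 runs 1, rem=8, I/O yield, promote→Q0. Q0=[P3,P2] Q1=[P1] Q2=[]
t=3-5: P3@Q0 runs 2, rem=4, quantum used, demote→Q1. Q0=[P2] Q1=[P1,P3] Q2=[]
t=5-6: P2@Q0 runs 1, rem=7, I/O yield, promote→Q0. Q0=[P2] Q1=[P1,P3] Q2=[]
t=6-7: P2@Q0 runs 1, rem=6, I/O yield, promote→Q0. Q0=[P2] Q1=[P1,P3] Q2=[]
t=7-8: P2@Q0 runs 1, rem=5, I/O yield, promote→Q0. Q0=[P2] Q1=[P1,P3] Q2=[]
t=8-9: P2@Q0 runs 1, rem=4, I/O yield, promote→Q0. Q0=[P2] Q1=[P1,P3] Q2=[]
t=9-10: P2@Q0 runs 1, rem=3, I/O yield, promote→Q0. Q0=[P2] Q1=[P1,P3] Q2=[]
t=10-11: P2@Q0 runs 1, rem=2, I/O yield, promote→Q0. Q0=[P2] Q1=[P1,P3] Q2=[]
t=11-12: P2@Q0 runs 1, rem=1, I/O yield, promote→Q0. Q0=[P2] Q1=[P1,P3] Q2=[]
t=12-13: P2@Q0 runs 1, rem=0, completes. Q0=[] Q1=[P1,P3] Q2=[]
t=13-18: P1@Q1 runs 5, rem=0, completes. Q0=[] Q1=[P3] Q2=[]
t=18-21: P3@Q1 runs 3, rem=1, I/O yield, promote→Q0. Q0=[P3] Q1=[] Q2=[]
t=21-22: P3@Q0 runs 1, rem=0, completes. Q0=[] Q1=[] Q2=[]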